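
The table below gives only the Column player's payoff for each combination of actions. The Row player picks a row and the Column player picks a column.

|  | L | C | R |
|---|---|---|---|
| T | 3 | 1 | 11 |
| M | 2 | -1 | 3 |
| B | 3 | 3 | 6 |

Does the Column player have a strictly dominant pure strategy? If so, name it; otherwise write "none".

R vs L: T: 11>3, M: 3>2, B: 6>3.
R vs C: T: 11>1, M: 3>-1, B: 6>3.
R strictly beats every other strategy against every opponent action, so it is strictly dominant.

R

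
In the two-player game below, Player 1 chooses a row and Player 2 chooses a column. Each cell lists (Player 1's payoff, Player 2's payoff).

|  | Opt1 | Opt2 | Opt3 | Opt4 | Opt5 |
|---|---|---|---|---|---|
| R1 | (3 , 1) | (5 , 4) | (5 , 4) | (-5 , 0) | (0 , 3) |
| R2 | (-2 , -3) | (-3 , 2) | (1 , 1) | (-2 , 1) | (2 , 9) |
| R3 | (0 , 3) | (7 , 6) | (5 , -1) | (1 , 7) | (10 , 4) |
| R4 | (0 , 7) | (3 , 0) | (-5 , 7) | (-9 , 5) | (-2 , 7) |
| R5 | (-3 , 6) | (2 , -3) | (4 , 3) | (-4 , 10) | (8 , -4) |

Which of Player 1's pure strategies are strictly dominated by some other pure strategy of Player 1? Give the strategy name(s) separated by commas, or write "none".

R2, R4, R5

R1: no other strategy beats it everywhere (R2 at Opt1 (3>-2); R3 at Opt1 (3>0); R4 at Opt1 (3>0); R5 at Opt1 (3>-3)).
R3 strictly dominates R2 — Opt1: 0>-2, Opt2: 7>-3, Opt3: 5>1, Opt4: 1>-2, Opt5: 10>2.
R3 is not dominated — it holds its own against R1 at Opt2 (7>5); R2 at Opt1 (0>-2); R4 at Opt1 (0=0); R5 at Opt1 (0>-3).
R1 strictly dominates R4 — Opt1: 3>0, Opt2: 5>3, Opt3: 5>-5, Opt4: -5>-9, Opt5: 0>-2.
R5: dominated, since R3 does at least as well everywhere (Opt1: 0>-3, Opt2: 7>2, Opt3: 5>4, Opt4: 1>-4, Opt5: 10>8).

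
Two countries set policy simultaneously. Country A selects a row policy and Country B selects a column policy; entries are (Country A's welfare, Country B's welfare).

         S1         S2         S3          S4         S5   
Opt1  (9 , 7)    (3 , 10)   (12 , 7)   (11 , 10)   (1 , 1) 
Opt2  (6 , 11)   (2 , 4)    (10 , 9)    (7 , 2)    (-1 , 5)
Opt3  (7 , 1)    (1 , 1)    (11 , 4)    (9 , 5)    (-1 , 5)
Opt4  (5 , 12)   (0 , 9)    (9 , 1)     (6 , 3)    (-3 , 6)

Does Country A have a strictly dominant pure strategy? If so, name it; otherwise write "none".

Opt1 vs Opt2: S1: 9>6, S2: 3>2, S3: 12>10, S4: 11>7, S5: 1>-1.
Opt1 vs Opt3: S1: 9>7, S2: 3>1, S3: 12>11, S4: 11>9, S5: 1>-1.
Opt1 vs Opt4: S1: 9>5, S2: 3>0, S3: 12>9, S4: 11>6, S5: 1>-3.
Opt1 strictly beats every other strategy against every opponent action, so it is strictly dominant.

Opt1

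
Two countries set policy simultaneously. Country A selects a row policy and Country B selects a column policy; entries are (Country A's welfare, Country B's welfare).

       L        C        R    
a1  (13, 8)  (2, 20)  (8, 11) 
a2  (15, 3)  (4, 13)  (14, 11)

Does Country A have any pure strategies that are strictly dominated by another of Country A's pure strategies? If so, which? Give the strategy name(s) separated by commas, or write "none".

a1: dominated, since a2 does at least as well everywhere (L: 15>13, C: 4>2, R: 14>8).
Nothing dominates a2: a1 at L (15>13).

a1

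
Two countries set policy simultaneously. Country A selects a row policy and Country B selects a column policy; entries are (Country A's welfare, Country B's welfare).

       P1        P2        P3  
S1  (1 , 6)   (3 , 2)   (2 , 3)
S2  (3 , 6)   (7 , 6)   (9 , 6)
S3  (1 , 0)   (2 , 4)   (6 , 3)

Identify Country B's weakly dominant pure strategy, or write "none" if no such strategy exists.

none

P1 fails to dominate P2 at S3 (0<4).
P2 fails to dominate P1 at S1 (2<6).
P3 fails to dominate P1 at S1 (3<6).
No single strategy dominates all the others.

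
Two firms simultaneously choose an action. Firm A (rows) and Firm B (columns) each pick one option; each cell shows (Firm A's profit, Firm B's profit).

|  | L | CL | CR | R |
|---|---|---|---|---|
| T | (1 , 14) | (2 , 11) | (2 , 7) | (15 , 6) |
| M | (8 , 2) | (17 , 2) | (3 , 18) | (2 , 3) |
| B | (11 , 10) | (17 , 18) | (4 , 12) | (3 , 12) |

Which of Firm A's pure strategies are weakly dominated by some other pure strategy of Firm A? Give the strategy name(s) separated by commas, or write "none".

M

T is not dominated — it holds its own against M at R (15>2); B at R (15>3).
M is weakly dominated by B (L: 11>8, CL: 17=17, CR: 4>3, R: 3>2).
Nothing dominates B: T at L (11>1); M at L (11>8).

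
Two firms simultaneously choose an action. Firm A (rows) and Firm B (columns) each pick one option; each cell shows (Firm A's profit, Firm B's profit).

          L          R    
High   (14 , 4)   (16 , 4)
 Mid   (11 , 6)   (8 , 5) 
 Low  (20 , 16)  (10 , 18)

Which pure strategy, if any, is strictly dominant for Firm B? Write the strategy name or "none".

none

L fails to dominate R at High (4=4).
R fails to dominate L at High (4=4).
No single strategy dominates all the others.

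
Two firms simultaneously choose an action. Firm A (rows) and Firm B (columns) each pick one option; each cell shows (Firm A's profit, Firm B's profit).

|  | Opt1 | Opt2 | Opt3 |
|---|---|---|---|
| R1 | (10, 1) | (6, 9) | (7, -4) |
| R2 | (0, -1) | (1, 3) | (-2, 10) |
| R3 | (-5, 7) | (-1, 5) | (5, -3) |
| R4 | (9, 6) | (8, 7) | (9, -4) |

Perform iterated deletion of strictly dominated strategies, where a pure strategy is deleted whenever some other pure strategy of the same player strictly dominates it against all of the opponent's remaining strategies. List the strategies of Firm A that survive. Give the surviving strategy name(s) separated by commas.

For Firm A, R1 strictly dominates R2 on the remaining columns (Opt1: 10>0, Opt2: 6>1, Opt3: 7>-2); eliminate R2.
Row R3 is eliminated: R1 beats it against every remaining column (Opt1: 10>-5, Opt2: 6>-1, Opt3: 7>5).
Column Opt1 is eliminated: Opt2 beats it against every remaining row (R1: 9>1, R4: 7>6).
Row R1 is eliminated: R4 beats it against every remaining column (Opt2: 8>6, Opt3: 9>7).
For Firm B, Opt2 strictly dominates Opt3 on the remaining rows (R4: 7>-4); eliminate Opt3.
Among the remaining strategies, none is strictly dominated by another pure strategy of the same player, so the elimination stops.
Surviving strategies — Firm A: {R4}; Firm B: {Opt2}.

R4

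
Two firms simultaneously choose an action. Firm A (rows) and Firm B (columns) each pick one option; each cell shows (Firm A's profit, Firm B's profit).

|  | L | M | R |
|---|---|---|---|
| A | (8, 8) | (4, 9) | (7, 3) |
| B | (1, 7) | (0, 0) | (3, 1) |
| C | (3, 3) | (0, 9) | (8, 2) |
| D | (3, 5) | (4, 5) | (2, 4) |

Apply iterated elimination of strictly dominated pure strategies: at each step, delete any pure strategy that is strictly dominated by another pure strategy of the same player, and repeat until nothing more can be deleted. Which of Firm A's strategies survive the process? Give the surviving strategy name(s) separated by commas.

A, D

Row B is eliminated: A beats it against every remaining column (L: 8>1, M: 4>0, R: 7>3).
Firm B's strategy R is strictly dominated by L (A: 8>3, C: 3>2, D: 5>4) and is removed.
Firm A's strategy C is strictly dominated by A (L: 8>3, M: 4>0) and is removed.
Among the remaining strategies, none is strictly dominated by another pure strategy of the same player, so the elimination stops.
Surviving strategies — Firm A: {A, D}; Firm B: {L, M}.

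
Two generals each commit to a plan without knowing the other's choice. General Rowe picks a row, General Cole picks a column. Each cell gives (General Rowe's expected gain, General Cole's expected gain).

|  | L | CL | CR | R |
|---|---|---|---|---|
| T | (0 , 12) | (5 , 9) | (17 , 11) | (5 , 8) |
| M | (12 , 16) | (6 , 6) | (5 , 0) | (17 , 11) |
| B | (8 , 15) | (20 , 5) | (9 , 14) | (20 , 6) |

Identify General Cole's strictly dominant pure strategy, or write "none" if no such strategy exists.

L vs CL: T: 12>9, M: 16>6, B: 15>5.
L vs CR: T: 12>11, M: 16>0, B: 15>14.
L vs R: T: 12>8, M: 16>11, B: 15>6.
L strictly beats every other strategy against every opponent action, so it is strictly dominant.

L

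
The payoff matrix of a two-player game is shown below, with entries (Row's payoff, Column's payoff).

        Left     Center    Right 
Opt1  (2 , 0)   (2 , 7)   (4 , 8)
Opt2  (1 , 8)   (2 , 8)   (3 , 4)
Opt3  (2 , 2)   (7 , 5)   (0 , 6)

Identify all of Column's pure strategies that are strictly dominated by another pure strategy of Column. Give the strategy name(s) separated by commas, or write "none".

Nothing dominates Left: Center at Opt2 (8=8); Right at Opt2 (8>4).
Center: no other strategy beats it everywhere (Left at Opt1 (7>0); Right at Opt2 (8>4)).
Nothing dominates Right: Left at Opt1 (8>0); Center at Opt1 (8>7).

none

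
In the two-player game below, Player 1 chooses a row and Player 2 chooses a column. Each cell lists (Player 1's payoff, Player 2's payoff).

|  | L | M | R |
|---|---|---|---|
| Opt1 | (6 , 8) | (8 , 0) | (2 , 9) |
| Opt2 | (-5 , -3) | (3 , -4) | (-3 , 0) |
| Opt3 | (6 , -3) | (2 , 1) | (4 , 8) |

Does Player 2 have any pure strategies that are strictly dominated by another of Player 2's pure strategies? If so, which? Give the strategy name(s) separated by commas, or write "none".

L, M

R strictly dominates L — Opt1: 9>8, Opt2: 0>-3, Opt3: 8>-3.
R strictly dominates M — Opt1: 9>0, Opt2: 0>-4, Opt3: 8>1.
R is not dominated — it holds its own against L at Opt1 (9>8); M at Opt1 (9>0).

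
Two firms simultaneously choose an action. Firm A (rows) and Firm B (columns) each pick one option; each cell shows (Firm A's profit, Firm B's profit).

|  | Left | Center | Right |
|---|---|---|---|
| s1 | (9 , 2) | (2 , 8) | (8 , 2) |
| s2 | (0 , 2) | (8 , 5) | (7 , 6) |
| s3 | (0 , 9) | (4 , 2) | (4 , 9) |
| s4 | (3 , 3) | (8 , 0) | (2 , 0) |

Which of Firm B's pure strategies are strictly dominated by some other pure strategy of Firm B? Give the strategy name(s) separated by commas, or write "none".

Left: no other strategy beats it everywhere (Center at s3 (9>2); Right at s1 (2=2)).
Center is not dominated — it holds its own against Left at s1 (8>2); Right at s1 (8>2).
Right: no other strategy beats it everywhere (Left at s1 (2=2); Center at s2 (6>5)).

none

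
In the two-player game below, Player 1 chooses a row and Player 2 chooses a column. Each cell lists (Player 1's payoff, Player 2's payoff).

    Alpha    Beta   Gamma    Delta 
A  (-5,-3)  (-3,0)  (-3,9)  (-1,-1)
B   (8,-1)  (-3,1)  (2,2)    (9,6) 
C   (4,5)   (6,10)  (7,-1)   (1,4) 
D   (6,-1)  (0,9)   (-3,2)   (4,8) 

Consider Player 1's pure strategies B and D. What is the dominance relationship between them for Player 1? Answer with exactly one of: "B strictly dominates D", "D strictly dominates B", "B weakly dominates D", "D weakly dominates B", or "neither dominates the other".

neither dominates the other

B's payoffs vs D's, by Player 2's action — Alpha: 8>6, Beta: -3<0, Gamma: 2>-3, Delta: 9>4.
B does better at Alpha, Gamma, Delta but worse at Beta; neither strategy dominates the other.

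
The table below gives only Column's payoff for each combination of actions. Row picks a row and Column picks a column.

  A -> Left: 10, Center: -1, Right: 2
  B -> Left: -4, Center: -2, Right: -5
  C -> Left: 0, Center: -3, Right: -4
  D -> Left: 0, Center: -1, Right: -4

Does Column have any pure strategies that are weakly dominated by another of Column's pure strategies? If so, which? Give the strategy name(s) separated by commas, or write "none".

Right

Nothing dominates Left: Center at A (10>-1); Right at A (10>2).
Nothing dominates Center: Left at B (-2>-4); Right at B (-2>-5).
Right is weakly dominated by Left (A: 10>2, B: -4>-5, C: 0>-4, D: 0>-4).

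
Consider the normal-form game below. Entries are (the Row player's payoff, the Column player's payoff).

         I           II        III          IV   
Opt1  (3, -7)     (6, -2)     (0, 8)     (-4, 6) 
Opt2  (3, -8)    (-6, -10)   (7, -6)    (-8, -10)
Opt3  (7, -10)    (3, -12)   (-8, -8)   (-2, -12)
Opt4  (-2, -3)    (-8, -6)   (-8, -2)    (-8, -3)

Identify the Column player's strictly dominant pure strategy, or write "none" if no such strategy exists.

III vs I: Opt1: 8>-7, Opt2: -6>-8, Opt3: -8>-10, Opt4: -2>-3.
III vs II: Opt1: 8>-2, Opt2: -6>-10, Opt3: -8>-12, Opt4: -2>-6.
III vs IV: Opt1: 8>6, Opt2: -6>-10, Opt3: -8>-12, Opt4: -2>-3.
III strictly beats every other strategy against every opponent action, so it is strictly dominant.

III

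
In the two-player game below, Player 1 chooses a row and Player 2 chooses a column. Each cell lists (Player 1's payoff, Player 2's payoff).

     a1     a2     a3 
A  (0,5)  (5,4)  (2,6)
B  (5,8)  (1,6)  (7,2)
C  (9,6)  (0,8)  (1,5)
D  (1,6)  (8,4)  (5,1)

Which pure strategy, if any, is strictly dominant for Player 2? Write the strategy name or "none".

a1 fails to dominate a2 at C (6<8).
a2 fails to dominate a1 at A (4<5).
a3 fails to dominate a1 at B (2<8).
No single strategy dominates all the others.

none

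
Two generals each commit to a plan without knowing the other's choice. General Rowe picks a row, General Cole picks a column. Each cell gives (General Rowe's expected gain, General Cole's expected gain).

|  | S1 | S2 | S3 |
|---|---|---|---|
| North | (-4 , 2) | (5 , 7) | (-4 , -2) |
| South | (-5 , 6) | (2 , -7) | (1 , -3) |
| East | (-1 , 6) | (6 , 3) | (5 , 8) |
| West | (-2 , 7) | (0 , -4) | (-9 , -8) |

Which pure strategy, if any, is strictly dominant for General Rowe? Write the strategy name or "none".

East vs North: S1: -1>-4, S2: 6>5, S3: 5>-4.
East vs South: S1: -1>-5, S2: 6>2, S3: 5>1.
East vs West: S1: -1>-2, S2: 6>0, S3: 5>-9.
East strictly beats every other strategy against every opponent action, so it is strictly dominant.

East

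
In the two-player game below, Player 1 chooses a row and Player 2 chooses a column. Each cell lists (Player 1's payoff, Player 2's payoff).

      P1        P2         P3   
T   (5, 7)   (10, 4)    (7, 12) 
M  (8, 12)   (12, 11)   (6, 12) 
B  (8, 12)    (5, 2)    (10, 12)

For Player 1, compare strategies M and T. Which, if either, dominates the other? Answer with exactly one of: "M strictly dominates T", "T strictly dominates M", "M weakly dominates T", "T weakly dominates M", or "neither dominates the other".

Compare M to T across each choice by Player 2: P1: 8>5, P2: 12>10, P3: 6<7.
M does better at P1, P2 but worse at P3; neither strategy dominates the other.

neither dominates the other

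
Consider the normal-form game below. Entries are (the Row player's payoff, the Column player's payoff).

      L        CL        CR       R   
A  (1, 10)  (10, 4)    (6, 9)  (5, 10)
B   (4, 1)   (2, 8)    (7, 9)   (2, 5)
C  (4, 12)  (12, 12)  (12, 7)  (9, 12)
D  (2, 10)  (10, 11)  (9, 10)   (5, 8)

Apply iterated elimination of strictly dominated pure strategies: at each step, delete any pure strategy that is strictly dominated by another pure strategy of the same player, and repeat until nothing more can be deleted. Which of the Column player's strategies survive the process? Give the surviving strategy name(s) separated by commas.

L, CL, CR, R

Row A is eliminated: C beats it against every remaining column (L: 4>1, CL: 12>10, CR: 12>6, R: 9>5).
For the Row player, C strictly dominates D on the remaining columns (L: 4>2, CL: 12>10, CR: 12>9, R: 9>5); eliminate D.
Among the remaining strategies, none is strictly dominated by another pure strategy of the same player, so the elimination stops.
Surviving strategies — the Row player: {B, C}; the Column player: {L, CL, CR, R}.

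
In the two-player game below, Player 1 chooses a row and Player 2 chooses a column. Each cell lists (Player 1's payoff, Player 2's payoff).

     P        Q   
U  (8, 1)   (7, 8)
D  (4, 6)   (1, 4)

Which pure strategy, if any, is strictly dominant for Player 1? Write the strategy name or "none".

U vs D: P: 8>4, Q: 7>1.
U strictly beats every other strategy against every opponent action, so it is strictly dominant.

U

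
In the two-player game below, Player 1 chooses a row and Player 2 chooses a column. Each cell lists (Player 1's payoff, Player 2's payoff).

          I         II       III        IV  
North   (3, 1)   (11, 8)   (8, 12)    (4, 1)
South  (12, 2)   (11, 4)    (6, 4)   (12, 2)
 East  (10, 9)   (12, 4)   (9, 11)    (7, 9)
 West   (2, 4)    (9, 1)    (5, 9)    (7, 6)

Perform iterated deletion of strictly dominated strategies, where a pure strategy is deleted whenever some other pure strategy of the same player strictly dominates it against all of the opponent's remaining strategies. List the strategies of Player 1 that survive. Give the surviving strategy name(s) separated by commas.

East

Player 1's strategy North is strictly dominated by East (I: 10>3, II: 12>11, III: 9>8, IV: 7>4) and is removed.
For Player 1, South strictly dominates West on the remaining columns (I: 12>2, II: 11>9, III: 6>5, IV: 12>7); eliminate West.
Column I is eliminated: III beats it against every remaining row (South: 4>2, East: 11>9).
Column IV is eliminated: III beats it against every remaining row (South: 4>2, East: 11>9).
For Player 1, East strictly dominates South on the remaining columns (II: 12>11, III: 9>6); eliminate South.
Player 2's strategy II is strictly dominated by III (East: 11>4) and is removed.
Among the remaining strategies, none is strictly dominated by another pure strategy of the same player, so the elimination stops.
Surviving strategies — Player 1: {East}; Player 2: {III}.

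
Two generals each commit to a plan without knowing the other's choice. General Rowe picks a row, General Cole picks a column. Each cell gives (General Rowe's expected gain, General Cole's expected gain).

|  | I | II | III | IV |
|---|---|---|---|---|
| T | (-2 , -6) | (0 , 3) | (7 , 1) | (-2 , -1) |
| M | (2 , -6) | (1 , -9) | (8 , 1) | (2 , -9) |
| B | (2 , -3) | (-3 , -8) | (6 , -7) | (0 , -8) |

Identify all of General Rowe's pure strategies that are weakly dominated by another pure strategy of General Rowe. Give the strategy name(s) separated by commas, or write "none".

T, B

M weakly dominates T — I: 2>-2, II: 1>0, III: 8>7, IV: 2>-2.
M is not dominated — it holds its own against T at I (2>-2); B at II (1>-3).
M weakly dominates B — I: 2=2, II: 1>-3, III: 8>6, IV: 2>0.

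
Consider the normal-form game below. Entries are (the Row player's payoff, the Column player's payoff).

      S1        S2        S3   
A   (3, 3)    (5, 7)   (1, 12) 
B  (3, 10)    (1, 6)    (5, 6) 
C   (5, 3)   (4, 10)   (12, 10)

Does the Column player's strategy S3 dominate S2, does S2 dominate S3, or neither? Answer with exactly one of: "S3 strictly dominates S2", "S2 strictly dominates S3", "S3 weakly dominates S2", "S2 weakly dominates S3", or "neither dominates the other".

S3 weakly dominates S2

S3's payoffs vs S2's, by the Row player's action — A: 12>7, B: 6=6, C: 10=10.
S3 is at least as good everywhere and strictly better somewhere (tied only at B, C), so S3 weakly but not strictly dominates S2.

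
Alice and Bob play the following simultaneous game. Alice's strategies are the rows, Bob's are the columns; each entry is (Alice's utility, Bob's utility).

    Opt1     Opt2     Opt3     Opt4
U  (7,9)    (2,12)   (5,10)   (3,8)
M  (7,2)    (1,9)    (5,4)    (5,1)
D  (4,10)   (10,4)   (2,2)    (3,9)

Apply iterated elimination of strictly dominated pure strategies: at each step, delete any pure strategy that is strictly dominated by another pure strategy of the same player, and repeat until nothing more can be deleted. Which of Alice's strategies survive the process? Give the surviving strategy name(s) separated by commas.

Column Opt3 is eliminated: Opt2 beats it against every remaining row (U: 12>10, M: 9>4, D: 4>2).
Column Opt4 is eliminated: Opt1 beats it against every remaining row (U: 9>8, M: 2>1, D: 10>9).
Among the remaining strategies, none is strictly dominated by another pure strategy of the same player, so the elimination stops.
Surviving strategies — Alice: {U, M, D}; Bob: {Opt1, Opt2}.

U, M, D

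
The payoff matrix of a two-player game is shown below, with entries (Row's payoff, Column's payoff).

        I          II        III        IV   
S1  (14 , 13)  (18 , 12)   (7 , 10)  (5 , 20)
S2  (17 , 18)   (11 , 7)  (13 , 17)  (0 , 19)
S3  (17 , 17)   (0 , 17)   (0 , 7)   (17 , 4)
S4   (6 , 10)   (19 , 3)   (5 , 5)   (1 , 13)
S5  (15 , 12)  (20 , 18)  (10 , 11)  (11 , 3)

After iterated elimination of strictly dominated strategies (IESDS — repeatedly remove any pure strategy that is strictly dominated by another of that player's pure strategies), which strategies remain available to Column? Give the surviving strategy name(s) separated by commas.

Row S1 is eliminated: S5 beats it against every remaining column (I: 15>14, II: 20>18, III: 10>7, IV: 11>5).
Row's strategy S4 is strictly dominated by S5 (I: 15>6, II: 20>19, III: 10>5, IV: 11>1) and is removed.
Column III is eliminated: I beats it against every remaining row (S2: 18>17, S3: 17>7, S5: 12>11).
Among the remaining strategies, none is strictly dominated by another pure strategy of the same player, so the elimination stops.
Surviving strategies — Row: {S2, S3, S5}; Column: {I, II, IV}.

I, II, IV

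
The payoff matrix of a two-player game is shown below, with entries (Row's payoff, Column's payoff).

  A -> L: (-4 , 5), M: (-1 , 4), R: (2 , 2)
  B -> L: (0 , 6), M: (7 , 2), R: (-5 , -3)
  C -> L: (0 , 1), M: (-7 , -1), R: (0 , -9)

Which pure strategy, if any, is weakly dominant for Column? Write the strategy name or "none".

L vs M: A: 5>4, B: 6>2, C: 1>-1.
L vs R: A: 5>2, B: 6>-3, C: 1>-9.
L is at least as good as every other strategy against every opponent action, so it is weakly dominant.

L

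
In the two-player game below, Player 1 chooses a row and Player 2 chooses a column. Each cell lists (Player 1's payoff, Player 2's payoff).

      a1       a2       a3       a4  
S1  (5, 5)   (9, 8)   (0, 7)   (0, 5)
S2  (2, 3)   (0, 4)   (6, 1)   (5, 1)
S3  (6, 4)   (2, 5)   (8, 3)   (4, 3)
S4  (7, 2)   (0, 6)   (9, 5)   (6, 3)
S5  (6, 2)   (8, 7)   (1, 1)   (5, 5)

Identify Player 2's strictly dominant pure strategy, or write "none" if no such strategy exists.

a2

a2 vs a1: S1: 8>5, S2: 4>3, S3: 5>4, S4: 6>2, S5: 7>2.
a2 vs a3: S1: 8>7, S2: 4>1, S3: 5>3, S4: 6>5, S5: 7>1.
a2 vs a4: S1: 8>5, S2: 4>1, S3: 5>3, S4: 6>3, S5: 7>5.
a2 strictly beats every other strategy against every opponent action, so it is strictly dominant.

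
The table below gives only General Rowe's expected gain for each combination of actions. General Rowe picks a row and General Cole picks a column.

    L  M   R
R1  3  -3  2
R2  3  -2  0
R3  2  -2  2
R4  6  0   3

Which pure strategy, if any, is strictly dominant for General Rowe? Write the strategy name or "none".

R4 vs R1: L: 6>3, M: 0>-3, R: 3>2.
R4 vs R2: L: 6>3, M: 0>-2, R: 3>0.
R4 vs R3: L: 6>2, M: 0>-2, R: 3>2.
R4 strictly beats every other strategy against every opponent action, so it is strictly dominant.

R4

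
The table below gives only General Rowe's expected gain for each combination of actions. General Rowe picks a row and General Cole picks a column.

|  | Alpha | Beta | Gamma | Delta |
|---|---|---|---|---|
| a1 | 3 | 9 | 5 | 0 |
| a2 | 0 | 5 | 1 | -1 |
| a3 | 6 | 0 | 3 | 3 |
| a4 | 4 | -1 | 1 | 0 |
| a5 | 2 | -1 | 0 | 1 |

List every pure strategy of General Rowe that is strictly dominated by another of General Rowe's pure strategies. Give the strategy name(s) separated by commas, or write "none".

a2, a4, a5

Nothing dominates a1: a2 at Alpha (3>0); a3 at Beta (9>0); a4 at Beta (9>-1); a5 at Alpha (3>2).
a2 is strictly dominated by a1 (Alpha: 3>0, Beta: 9>5, Gamma: 5>1, Delta: 0>-1).
Nothing dominates a3: a1 at Alpha (6>3); a2 at Alpha (6>0); a4 at Alpha (6>4); a5 at Alpha (6>2).
a4 is strictly dominated by a3 (Alpha: 6>4, Beta: 0>-1, Gamma: 3>1, Delta: 3>0).
a3 strictly dominates a5 — Alpha: 6>2, Beta: 0>-1, Gamma: 3>0, Delta: 3>1.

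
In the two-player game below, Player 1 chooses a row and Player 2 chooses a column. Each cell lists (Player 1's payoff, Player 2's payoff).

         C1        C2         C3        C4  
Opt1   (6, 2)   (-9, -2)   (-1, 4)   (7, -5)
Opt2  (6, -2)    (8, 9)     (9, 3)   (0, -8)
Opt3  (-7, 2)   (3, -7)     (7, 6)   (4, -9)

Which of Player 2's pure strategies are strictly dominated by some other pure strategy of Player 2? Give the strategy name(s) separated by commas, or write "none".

C1 is strictly dominated by C3 (Opt1: 4>2, Opt2: 3>-2, Opt3: 6>2).
C2: no other strategy beats it everywhere (C1 at Opt2 (9>-2); C3 at Opt2 (9>3); C4 at Opt1 (-2>-5)).
C3: no other strategy beats it everywhere (C1 at Opt1 (4>2); C2 at Opt1 (4>-2); C4 at Opt1 (4>-5)).
C4 is strictly dominated by C1 (Opt1: 2>-5, Opt2: -2>-8, Opt3: 2>-9).

C1, C4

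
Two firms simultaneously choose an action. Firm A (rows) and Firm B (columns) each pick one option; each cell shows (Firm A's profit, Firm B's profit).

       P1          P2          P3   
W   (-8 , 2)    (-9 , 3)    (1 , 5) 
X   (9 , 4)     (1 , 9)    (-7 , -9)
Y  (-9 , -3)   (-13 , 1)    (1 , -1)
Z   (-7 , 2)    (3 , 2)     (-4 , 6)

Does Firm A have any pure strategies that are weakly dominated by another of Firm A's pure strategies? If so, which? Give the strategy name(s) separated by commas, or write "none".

Y

Nothing dominates W: X at P3 (1>-7); Y at P1 (-8>-9); Z at P3 (1>-4).
X: no other strategy beats it everywhere (W at P1 (9>-8); Y at P1 (9>-9); Z at P1 (9>-7)).
Y is weakly dominated by W (P1: -8>-9, P2: -9>-13, P3: 1=1).
Nothing dominates Z: W at P1 (-7>-8); X at P2 (3>1); Y at P1 (-7>-9).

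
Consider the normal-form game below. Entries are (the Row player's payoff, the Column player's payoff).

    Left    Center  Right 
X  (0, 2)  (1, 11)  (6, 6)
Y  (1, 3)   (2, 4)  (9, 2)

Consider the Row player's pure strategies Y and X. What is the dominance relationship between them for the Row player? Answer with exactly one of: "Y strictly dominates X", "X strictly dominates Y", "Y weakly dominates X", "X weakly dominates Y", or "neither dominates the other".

Compare Y to X across each choice by the Column player: Left: 1>0, Center: 2>1, Right: 9>6.
Y gives a strictly higher payoff against each choice by the Column player, so Y strictly dominates X.

Y strictly dominates X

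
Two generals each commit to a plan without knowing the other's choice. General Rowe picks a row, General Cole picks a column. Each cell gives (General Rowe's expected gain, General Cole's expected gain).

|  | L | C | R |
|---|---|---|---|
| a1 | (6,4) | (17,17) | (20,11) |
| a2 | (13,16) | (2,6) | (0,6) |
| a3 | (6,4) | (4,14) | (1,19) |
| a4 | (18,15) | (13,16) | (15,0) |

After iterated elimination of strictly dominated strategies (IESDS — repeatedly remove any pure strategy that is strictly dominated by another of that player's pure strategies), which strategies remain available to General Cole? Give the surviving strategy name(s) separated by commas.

For General Rowe, a4 strictly dominates a2 on the remaining columns (L: 18>13, C: 13>2, R: 15>0); eliminate a2.
Row a3 is eliminated: a4 beats it against every remaining column (L: 18>6, C: 13>4, R: 15>1).
For General Cole, C strictly dominates L on the remaining rows (a1: 17>4, a4: 16>15); eliminate L.
Row a4 is eliminated: a1 beats it against every remaining column (C: 17>13, R: 20>15).
Column R is eliminated: C beats it against every remaining row (a1: 17>11).
Among the remaining strategies, none is strictly dominated by another pure strategy of the same player, so the elimination stops.
Surviving strategies — General Rowe: {a1}; General Cole: {C}.

C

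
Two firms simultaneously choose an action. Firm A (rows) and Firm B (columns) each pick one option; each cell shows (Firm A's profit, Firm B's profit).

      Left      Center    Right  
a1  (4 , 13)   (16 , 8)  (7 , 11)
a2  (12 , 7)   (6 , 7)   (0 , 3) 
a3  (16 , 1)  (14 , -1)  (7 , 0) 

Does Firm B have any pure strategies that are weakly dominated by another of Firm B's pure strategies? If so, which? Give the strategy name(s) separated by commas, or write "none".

Left is not dominated — it holds its own against Center at a1 (13>8); Right at a1 (13>11).
Center: dominated, since Left does at least as well everywhere (a1: 13>8, a2: 7=7, a3: 1>-1).
Right: dominated, since Left does at least as well everywhere (a1: 13>11, a2: 7>3, a3: 1>0).

Center, Right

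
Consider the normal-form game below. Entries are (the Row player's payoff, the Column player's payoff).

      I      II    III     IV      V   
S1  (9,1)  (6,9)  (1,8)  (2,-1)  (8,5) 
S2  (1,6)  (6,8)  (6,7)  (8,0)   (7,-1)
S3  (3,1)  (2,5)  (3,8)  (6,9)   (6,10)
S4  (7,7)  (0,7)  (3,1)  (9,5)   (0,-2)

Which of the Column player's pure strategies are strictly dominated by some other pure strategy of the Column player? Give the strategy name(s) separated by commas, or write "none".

none

I is not dominated — it holds its own against II at S4 (7=7); III at S4 (7>1); IV at S1 (1>-1); V at S2 (6>-1).
II is not dominated — it holds its own against I at S1 (9>1); III at S1 (9>8); IV at S1 (9>-1); V at S1 (9>5).
III is not dominated — it holds its own against I at S1 (8>1); II at S3 (8>5); IV at S1 (8>-1); V at S1 (8>5).
IV is not dominated — it holds its own against I at S3 (9>1); II at S3 (9>5); III at S3 (9>8); V at S2 (0>-1).
V is not dominated — it holds its own against I at S1 (5>1); II at S3 (10>5); III at S3 (10>8); IV at S1 (5>-1).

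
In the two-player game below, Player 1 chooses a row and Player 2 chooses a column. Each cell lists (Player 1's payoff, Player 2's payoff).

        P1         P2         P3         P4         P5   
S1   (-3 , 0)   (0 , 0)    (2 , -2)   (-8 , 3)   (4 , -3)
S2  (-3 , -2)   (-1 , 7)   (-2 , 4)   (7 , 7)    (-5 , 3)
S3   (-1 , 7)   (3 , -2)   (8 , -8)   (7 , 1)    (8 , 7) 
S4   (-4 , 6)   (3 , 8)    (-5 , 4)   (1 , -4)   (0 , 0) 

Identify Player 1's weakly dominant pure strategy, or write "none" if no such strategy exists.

S3 vs S1: P1: -1>-3, P2: 3>0, P3: 8>2, P4: 7>-8, P5: 8>4.
S3 vs S2: P1: -1>-3, P2: 3>-1, P3: 8>-2, P4: 7=7, P5: 8>-5.
S3 vs S4: P1: -1>-4, P2: 3=3, P3: 8>-5, P4: 7>1, P5: 8>0.
S3 is at least as good as every other strategy against every opponent action, so it is weakly dominant.

S3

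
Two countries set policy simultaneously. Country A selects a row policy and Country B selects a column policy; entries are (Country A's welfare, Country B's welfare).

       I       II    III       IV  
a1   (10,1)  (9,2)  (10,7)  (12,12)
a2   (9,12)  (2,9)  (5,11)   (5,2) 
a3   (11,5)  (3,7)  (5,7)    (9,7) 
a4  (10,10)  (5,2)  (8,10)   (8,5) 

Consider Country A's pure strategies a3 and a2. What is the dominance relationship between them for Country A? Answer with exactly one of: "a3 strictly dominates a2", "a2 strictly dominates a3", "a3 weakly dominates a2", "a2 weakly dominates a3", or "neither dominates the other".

a3 weakly dominates a2

a3's payoffs vs a2's, by Country B's action — I: 11>9, II: 3>2, III: 5=5, IV: 9>5.
a3 is at least as good everywhere and strictly better somewhere (tied only at III), so a3 weakly but not strictly dominates a2.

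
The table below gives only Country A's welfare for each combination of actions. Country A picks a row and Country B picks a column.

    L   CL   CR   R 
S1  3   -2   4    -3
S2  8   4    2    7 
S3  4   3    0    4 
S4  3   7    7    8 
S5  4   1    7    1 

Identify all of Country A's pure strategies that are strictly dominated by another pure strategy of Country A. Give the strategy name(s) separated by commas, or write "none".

S1, S3

S5 strictly dominates S1 — L: 4>3, CL: 1>-2, CR: 7>4, R: 1>-3.
S2 is not dominated — it holds its own against S1 at L (8>3); S3 at L (8>4); S4 at L (8>3); S5 at L (8>4).
S2 strictly dominates S3 — L: 8>4, CL: 4>3, CR: 2>0, R: 7>4.
S4: no other strategy beats it everywhere (S1 at L (3=3); S2 at CL (7>4); S3 at CL (7>3); S5 at CL (7>1)).
Nothing dominates S5: S1 at L (4>3); S2 at CR (7>2); S3 at L (4=4); S4 at L (4>3).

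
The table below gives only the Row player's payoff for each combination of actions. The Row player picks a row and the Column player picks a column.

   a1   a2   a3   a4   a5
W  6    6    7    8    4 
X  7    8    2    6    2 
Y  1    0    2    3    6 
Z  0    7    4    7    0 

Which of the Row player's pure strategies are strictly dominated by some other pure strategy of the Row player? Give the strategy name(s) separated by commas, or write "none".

W: no other strategy beats it everywhere (X at a3 (7>2); Y at a1 (6>1); Z at a1 (6>0)).
Nothing dominates X: W at a1 (7>6); Y at a1 (7>1); Z at a1 (7>0).
Nothing dominates Y: W at a5 (6>4); X at a3 (2=2); Z at a1 (1>0).
Z: no other strategy beats it everywhere (W at a2 (7>6); X at a3 (4>2); Y at a2 (7>0)).

none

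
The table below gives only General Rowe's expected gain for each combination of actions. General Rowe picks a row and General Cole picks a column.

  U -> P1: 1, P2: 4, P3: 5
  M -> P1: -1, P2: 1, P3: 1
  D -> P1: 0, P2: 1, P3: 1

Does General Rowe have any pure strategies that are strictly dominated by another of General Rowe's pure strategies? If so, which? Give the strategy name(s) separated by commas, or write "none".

M, D

U is not dominated — it holds its own against M at P1 (1>-1); D at P1 (1>0).
M: dominated, since U does at least as well everywhere (P1: 1>-1, P2: 4>1, P3: 5>1).
D is strictly dominated by U (P1: 1>0, P2: 4>1, P3: 5>1).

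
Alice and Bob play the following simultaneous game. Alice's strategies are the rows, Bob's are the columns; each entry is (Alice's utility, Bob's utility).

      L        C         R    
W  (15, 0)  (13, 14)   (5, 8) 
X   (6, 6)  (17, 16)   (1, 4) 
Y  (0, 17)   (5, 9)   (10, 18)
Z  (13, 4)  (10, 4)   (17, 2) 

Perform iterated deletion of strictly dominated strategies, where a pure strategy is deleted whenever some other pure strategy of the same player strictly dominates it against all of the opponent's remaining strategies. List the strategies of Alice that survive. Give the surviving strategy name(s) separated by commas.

X

Alice's strategy Y is strictly dominated by Z (L: 13>0, C: 10>5, R: 17>10) and is removed.
For Bob, C strictly dominates R on the remaining rows (W: 14>8, X: 16>4, Z: 4>2); eliminate R.
For Alice, W strictly dominates Z on the remaining columns (L: 15>13, C: 13>10); eliminate Z.
For Bob, C strictly dominates L on the remaining rows (W: 14>0, X: 16>6); eliminate L.
Row W is eliminated: X beats it against every remaining column (C: 17>13).
Among the remaining strategies, none is strictly dominated by another pure strategy of the same player, so the elimination stops.
Surviving strategies — Alice: {X}; Bob: {C}.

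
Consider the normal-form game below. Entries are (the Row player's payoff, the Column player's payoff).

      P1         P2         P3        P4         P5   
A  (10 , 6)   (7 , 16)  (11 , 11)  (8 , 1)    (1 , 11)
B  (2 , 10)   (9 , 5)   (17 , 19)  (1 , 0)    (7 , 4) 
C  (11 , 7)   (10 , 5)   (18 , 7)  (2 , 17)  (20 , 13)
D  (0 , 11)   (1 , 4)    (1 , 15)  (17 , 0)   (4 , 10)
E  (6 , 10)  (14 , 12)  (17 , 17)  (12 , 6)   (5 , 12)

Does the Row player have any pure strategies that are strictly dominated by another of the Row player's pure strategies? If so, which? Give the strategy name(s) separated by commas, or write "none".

B

A: no other strategy beats it everywhere (B at P1 (10>2); C at P4 (8>2); D at P1 (10>0); E at P1 (10>6)).
B is strictly dominated by C (P1: 11>2, P2: 10>9, P3: 18>17, P4: 2>1, P5: 20>7).
C is not dominated — it holds its own against A at P1 (11>10); B at P1 (11>2); D at P1 (11>0); E at P1 (11>6).
D: no other strategy beats it everywhere (A at P4 (17>8); B at P4 (17>1); C at P4 (17>2); E at P4 (17>12)).
Nothing dominates E: A at P2 (14>7); B at P1 (6>2); C at P2 (14>10); D at P1 (6>0).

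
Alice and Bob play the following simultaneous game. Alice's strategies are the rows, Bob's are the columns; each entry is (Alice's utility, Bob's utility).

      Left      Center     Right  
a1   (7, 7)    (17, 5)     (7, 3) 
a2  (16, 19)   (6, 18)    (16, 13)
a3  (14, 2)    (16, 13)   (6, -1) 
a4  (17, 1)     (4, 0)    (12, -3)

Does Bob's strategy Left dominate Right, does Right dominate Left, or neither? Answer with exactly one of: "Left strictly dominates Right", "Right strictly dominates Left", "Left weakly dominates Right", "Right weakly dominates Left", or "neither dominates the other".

Left strictly dominates Right

Compare Left to Right across each opponent action: a1: 7>3, a2: 19>13, a3: 2>-1, a4: 1>-3.
Left gives a strictly higher payoff against each opponent action, so Left strictly dominates Right.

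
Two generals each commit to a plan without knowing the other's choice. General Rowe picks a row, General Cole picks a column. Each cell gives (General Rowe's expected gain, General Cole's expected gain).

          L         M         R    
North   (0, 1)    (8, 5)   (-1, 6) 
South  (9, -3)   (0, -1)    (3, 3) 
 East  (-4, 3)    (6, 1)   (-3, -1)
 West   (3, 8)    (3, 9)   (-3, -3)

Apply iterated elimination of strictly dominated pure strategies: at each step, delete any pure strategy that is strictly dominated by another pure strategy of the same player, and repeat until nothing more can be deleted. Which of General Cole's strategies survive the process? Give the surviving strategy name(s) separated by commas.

R

Row East is eliminated: North beats it against every remaining column (L: 0>-4, M: 8>6, R: -1>-3).
Column L is eliminated: M beats it against every remaining row (North: 5>1, South: -1>-3, West: 9>8).
For General Rowe, North strictly dominates West on the remaining columns (M: 8>3, R: -1>-3); eliminate West.
General Cole's strategy M is strictly dominated by R (North: 6>5, South: 3>-1) and is removed.
General Rowe's strategy North is strictly dominated by South (R: 3>-1) and is removed.
Among the remaining strategies, none is strictly dominated by another pure strategy of the same player, so the elimination stops.
Surviving strategies — General Rowe: {South}; General Cole: {R}.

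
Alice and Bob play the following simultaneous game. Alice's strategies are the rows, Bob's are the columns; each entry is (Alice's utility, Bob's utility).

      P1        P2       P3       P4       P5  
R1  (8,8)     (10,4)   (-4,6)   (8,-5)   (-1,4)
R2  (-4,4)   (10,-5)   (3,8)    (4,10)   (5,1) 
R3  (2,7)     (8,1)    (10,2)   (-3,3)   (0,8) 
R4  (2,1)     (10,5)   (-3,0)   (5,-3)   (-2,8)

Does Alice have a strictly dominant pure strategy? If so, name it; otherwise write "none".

none

R1 fails to dominate R2 at P2 (10=10).
R2 fails to dominate R1 at P1 (-4<8).
R3 fails to dominate R1 at P1 (2<8).
R4 fails to dominate R1 at P1 (2<8).
No single strategy dominates all the others.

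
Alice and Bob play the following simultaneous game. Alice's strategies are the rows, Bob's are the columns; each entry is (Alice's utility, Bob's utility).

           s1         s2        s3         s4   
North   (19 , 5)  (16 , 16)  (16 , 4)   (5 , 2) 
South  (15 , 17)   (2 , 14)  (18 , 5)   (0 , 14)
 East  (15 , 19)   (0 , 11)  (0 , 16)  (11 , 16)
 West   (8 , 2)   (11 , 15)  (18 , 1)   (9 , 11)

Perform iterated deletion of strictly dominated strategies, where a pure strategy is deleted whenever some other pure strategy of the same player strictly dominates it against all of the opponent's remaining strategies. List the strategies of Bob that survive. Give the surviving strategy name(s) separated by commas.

Bob's strategy s3 is strictly dominated by s1 (North: 5>4, South: 17>5, East: 19>16, West: 2>1) and is removed.
Alice's strategy South is strictly dominated by North (s1: 19>15, s2: 16>2, s4: 5>0) and is removed.
Among the remaining strategies, none is strictly dominated by another pure strategy of the same player, so the elimination stops.
Surviving strategies — Alice: {North, East, West}; Bob: {s1, s2, s4}.

s1, s2, s4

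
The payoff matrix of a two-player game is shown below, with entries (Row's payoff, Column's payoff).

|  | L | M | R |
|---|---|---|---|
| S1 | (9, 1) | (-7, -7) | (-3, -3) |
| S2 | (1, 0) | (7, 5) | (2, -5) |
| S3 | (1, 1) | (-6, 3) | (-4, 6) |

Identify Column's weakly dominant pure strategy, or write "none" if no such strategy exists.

L fails to dominate M at S2 (0<5).
M fails to dominate L at S1 (-7<1).
R fails to dominate L at S1 (-3<1).
No single strategy dominates all the others.

none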